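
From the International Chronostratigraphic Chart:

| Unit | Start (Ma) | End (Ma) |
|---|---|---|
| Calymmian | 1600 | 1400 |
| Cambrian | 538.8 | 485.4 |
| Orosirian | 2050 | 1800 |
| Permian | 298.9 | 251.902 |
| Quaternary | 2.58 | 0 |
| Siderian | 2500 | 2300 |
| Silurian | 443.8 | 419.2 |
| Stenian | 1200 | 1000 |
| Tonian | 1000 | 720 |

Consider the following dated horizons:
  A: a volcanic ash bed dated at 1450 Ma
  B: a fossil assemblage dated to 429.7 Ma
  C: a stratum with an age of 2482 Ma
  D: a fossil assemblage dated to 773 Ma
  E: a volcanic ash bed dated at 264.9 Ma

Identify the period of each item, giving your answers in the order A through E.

Match each age against the start–end ranges in the excerpt: A = 1450 Ma → Calymmian (1600–1400); B = 429.7 Ma → Silurian (443.8–419.2); C = 2482 Ma → Siderian (2500–2300); D = 773 Ma → Tonian (1000–720); E = 264.9 Ma → Permian (298.9–251.902).

A — Calymmian; B — Silurian; C — Siderian; D — Tonian; E — Permian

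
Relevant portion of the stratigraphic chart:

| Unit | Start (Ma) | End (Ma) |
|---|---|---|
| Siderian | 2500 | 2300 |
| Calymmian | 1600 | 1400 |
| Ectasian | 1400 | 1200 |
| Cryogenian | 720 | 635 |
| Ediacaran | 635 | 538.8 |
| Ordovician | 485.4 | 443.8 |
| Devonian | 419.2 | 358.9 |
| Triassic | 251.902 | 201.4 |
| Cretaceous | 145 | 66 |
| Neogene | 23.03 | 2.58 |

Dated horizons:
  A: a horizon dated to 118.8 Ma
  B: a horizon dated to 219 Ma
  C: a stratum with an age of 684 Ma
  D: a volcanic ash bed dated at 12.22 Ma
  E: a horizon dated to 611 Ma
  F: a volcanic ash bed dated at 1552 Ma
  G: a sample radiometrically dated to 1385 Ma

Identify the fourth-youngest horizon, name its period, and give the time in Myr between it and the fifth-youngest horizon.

Sorted youngest-first by Ma: D (12.22), A (118.8), B (219), E (611), C (684), G (1385), F (1552).
The fourth youngest is E at 611 Ma, which lies in 635–538.8 Ma: the Ediacaran.
The fifth youngest is C at 684 Ma; separation = |611 − 684| = 73 Myr.

E, in the Ediacaran; 73 million years to C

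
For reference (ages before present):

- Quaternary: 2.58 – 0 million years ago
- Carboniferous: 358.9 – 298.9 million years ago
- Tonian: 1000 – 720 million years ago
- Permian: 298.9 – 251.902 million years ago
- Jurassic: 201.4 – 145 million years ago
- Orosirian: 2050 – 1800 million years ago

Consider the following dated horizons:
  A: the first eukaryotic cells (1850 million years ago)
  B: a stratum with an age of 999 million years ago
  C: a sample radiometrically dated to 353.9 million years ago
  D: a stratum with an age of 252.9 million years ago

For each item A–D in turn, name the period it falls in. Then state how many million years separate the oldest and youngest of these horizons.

Match each age against the start–end ranges in the excerpt: A = 1850 Ma → Orosirian (2050–1800); B = 999 Ma → Tonian (1000–720); C = 353.9 Ma → Carboniferous (358.9–298.9); D = 252.9 Ma → Permian (298.9–251.902).
The largest age is 1850 Ma and the smallest is 252.9 Ma; their difference is 1597.1 Myr.

A — Orosirian; B — Tonian; C — Carboniferous; D — Permian; span 1597.1 million years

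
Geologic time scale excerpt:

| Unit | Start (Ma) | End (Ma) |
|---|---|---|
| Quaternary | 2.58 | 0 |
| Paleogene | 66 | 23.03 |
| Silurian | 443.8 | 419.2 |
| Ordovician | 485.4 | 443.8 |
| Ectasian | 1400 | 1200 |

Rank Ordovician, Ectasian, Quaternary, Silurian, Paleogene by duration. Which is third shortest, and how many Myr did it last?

Ordovician, 41.6 million years

Start − end for each: Ordovician 485.4 − 443.8 = 41.6; Ectasian 1400 − 1200 = 200; Quaternary 2.58 − 0 = 2.58; Silurian 443.8 − 419.2 = 24.6; Paleogene 66 − 23.03 = 42.97.
Ranking these from shortest: Quaternary < Silurian < Ordovician < Paleogene < Ectasian.
Position 3 in that ranking is Ordovician, which lasted 41.6 Myr.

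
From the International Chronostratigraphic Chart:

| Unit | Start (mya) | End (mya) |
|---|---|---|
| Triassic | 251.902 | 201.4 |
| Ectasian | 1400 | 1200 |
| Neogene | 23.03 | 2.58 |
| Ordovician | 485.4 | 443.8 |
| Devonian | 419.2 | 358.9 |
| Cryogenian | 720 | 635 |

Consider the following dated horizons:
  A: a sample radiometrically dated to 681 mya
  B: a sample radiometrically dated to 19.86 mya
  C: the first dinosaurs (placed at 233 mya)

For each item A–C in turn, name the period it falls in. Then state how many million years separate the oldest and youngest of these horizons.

A: 681 Ma lies in 720–635 Ma, so Cryogenian.
B: 19.86 Ma lies in 23.03–2.58 Ma, so Neogene.
C: 233 Ma lies in 251.902–201.4 Ma, so Triassic.
Oldest = 681 Ma, youngest = 19.86 Ma → span 661.14 Myr.

A — Cryogenian; B — Neogene; C — Triassic; span 661.14 million years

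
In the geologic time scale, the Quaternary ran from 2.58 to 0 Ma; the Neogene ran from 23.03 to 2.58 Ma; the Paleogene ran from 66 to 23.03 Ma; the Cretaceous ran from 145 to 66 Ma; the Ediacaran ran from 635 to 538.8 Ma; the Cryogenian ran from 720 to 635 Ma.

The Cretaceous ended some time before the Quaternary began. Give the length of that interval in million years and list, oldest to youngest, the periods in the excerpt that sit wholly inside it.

63.42 million years; Paleogene, Neogene

End of Cretaceous = 66 Ma; start of Quaternary = 2.58 Ma.
Gap = 66 − 2.58 = 63.42 Myr.
Periods wholly inside 66–2.58 Ma: Paleogene (66–23.03), Neogene (23.03–2.58).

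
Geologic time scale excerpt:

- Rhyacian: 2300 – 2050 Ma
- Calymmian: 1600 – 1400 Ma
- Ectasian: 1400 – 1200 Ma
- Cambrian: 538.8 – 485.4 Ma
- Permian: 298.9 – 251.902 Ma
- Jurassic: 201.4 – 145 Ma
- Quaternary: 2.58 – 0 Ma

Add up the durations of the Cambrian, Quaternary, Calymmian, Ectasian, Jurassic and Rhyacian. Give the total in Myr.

762.38 million years

Duration is start − end for each: (538.8 − 485.4) + (2.58 − 0) + (1600 − 1400) + (1400 − 1200) + (201.4 − 145) + (2300 − 2050).
That is 53.4 + 2.58 + 200 + 200 + 56.4 + 250, which totals 762.38 million years.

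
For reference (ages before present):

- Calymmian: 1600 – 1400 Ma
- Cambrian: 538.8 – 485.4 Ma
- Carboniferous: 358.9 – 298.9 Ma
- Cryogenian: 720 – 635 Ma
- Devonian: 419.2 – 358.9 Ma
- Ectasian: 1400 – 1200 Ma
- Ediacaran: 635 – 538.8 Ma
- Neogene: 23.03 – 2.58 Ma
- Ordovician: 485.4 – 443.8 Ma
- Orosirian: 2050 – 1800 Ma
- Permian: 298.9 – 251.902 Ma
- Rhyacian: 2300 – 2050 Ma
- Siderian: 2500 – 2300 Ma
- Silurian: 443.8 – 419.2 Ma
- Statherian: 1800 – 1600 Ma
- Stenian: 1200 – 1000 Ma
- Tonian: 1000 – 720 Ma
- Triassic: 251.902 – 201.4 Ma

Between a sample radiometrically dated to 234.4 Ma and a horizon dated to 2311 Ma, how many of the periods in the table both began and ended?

2311 Ma sits inside the Siderian (2500–2300) and 234.4 Ma inside the Triassic (251.902–201.4); neither of those is wholly between the two dates.
The listed periods lying completely between them are Rhyacian, Orosirian, Statherian, Calymmian, Ectasian, Stenian, Tonian, Cryogenian, Ediacaran, Cambrian, Ordovician, Silurian, Devonian, Carboniferous, Permian — 15 in all.

15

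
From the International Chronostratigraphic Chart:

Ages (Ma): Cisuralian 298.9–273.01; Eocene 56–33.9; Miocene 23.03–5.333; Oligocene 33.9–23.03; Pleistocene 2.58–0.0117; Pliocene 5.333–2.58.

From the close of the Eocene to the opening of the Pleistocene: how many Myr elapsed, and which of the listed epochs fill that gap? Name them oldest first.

The Eocene closes at 33.9 Ma and the Pleistocene opens at 2.58 Ma, so the interval is 33.9 − 2.58 = 31.32 Myr.
An epoch fits inside if it starts at or after 33.9 Ma and ends at or before 2.58 Ma; oldest first that gives Oligocene, Miocene, Pliocene.

31.32 million years; Oligocene, Miocene, Pliocene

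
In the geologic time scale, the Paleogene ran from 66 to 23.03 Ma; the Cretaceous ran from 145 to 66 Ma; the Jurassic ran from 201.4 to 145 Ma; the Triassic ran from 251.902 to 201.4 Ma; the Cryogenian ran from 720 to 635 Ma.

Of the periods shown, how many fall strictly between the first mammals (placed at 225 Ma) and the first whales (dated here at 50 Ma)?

2

225 Ma sits inside the Triassic (251.902–201.4) and 50 Ma inside the Paleogene (66–23.03); neither of those is wholly between the two dates.
The listed periods lying completely between them are Jurassic, Cretaceous — 2 in all.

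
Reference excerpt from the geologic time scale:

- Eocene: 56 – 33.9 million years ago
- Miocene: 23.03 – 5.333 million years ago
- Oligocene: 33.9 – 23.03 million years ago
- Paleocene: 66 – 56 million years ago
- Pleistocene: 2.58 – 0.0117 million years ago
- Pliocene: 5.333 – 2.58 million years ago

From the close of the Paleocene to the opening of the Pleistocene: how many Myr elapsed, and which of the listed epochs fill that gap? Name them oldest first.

53.42 million years; Eocene, Oligocene, Miocene, Pliocene

The Paleocene closes at 56 Ma and the Pleistocene opens at 2.58 Ma, so the interval is 56 − 2.58 = 53.42 Myr.
An epoch fits inside if it starts at or after 56 Ma and ends at or before 2.58 Ma; oldest first that gives Eocene, Oligocene, Miocene, Pliocene.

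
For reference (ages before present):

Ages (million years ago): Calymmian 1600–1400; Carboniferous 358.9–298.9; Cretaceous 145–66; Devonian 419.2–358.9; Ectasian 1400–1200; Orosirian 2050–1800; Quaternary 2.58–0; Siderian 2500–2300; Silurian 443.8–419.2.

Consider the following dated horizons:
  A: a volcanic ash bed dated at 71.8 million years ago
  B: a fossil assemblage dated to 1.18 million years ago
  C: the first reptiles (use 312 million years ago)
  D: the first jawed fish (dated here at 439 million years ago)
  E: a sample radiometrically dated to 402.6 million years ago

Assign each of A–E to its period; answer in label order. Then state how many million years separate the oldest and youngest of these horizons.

A — Cretaceous; B — Quaternary; C — Carboniferous; D — Silurian; E — Devonian; span 437.82 million years

A: 71.8 Ma lies in 145–66 Ma, so Cretaceous.
B: 1.18 Ma lies in 2.58–0 Ma, so Quaternary.
C: 312 Ma lies in 358.9–298.9 Ma, so Carboniferous.
D: 439 Ma lies in 443.8–419.2 Ma, so Silurian.
E: 402.6 Ma lies in 419.2–358.9 Ma, so Devonian.
Oldest = 439 Ma, youngest = 1.18 Ma → span 437.82 Myr.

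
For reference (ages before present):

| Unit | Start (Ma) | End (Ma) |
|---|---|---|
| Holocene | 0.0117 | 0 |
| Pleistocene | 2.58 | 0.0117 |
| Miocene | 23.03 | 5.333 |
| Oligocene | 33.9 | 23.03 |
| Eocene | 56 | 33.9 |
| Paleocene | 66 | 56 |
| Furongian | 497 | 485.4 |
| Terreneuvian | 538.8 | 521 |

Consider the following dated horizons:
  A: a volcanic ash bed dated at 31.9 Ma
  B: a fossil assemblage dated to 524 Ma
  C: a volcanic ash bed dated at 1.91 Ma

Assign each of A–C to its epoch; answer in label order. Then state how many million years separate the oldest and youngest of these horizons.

A — Oligocene; B — Terreneuvian; C — Pleistocene; span 522.09 million years

A: 31.9 Ma lies in 33.9–23.03 Ma, so Oligocene.
B: 524 Ma lies in 538.8–521 Ma, so Terreneuvian.
C: 1.91 Ma lies in 2.58–0.0117 Ma, so Pleistocene.
Oldest = 524 Ma, youngest = 1.91 Ma → span 522.09 Myr.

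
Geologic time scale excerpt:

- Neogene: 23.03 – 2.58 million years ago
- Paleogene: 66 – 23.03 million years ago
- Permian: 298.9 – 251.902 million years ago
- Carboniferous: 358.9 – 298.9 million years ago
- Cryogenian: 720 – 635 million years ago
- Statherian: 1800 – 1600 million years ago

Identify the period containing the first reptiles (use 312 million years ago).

312 Ma lies between 358.9 and 298.9 Ma, so it falls in the Carboniferous.

Carboniferous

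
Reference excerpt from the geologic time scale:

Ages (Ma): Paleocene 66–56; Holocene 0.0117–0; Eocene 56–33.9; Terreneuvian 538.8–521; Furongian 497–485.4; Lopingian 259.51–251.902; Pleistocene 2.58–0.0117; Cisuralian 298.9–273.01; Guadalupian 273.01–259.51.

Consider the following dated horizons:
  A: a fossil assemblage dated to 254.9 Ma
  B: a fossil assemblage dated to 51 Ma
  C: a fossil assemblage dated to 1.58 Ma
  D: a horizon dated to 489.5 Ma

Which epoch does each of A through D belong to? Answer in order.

A — Lopingian; B — Eocene; C — Pleistocene; D — Furongian

Match each age against the start–end ranges in the excerpt: A = 254.9 Ma → Lopingian (259.51–251.902); B = 51 Ma → Eocene (56–33.9); C = 1.58 Ma → Pleistocene (2.58–0.0117); D = 489.5 Ma → Furongian (497–485.4).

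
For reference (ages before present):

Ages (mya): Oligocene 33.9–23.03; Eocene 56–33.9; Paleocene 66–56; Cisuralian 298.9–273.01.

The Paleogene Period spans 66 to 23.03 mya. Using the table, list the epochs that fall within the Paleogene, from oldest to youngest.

Epochs with both bounds inside 66–23.03 Ma: Paleocene (66–56), Eocene (56–33.9), Oligocene (33.9–23.03).

Paleocene, Eocene, Oligocene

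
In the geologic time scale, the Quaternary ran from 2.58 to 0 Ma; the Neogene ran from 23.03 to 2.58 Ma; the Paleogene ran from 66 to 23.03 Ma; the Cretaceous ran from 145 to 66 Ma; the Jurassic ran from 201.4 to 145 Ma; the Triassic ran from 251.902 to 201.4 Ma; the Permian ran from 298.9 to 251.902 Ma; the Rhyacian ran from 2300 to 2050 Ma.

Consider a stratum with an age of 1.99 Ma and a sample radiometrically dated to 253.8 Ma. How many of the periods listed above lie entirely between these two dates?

5

The older date is 253.8 Ma and the younger is 1.99 Ma.
Periods with start < 253.8 and end > 1.99 Ma: Triassic (251.902–201.4), Jurassic (201.4–145), Cretaceous (145–66), Paleogene (66–23.03), Neogene (23.03–2.58).
That is 5 complete periods.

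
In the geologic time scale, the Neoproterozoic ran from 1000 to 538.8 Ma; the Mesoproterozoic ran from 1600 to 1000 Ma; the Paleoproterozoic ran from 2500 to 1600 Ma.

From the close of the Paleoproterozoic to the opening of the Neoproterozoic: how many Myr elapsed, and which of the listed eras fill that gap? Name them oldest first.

End of Paleoproterozoic = 1600 Ma; start of Neoproterozoic = 1000 Ma.
Gap = 1600 − 1000 = 600 Myr.
Eras wholly inside 1600–1000 Ma: Mesoproterozoic (1600–1000).

600 million years; Mesoproterozoic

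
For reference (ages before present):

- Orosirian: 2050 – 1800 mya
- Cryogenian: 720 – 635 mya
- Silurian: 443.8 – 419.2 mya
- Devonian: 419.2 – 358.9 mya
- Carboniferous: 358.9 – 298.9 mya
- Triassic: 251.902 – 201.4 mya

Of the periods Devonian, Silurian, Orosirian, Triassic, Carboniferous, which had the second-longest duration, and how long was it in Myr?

Start − end for each: Devonian 419.2 − 358.9 = 60.3; Silurian 443.8 − 419.2 = 24.6; Orosirian 2050 − 1800 = 250; Triassic 251.902 − 201.4 = 50.502; Carboniferous 358.9 − 298.9 = 60.
Ranking these from longest: Orosirian > Devonian > Carboniferous > Triassic > Silurian.
Position 2 in that ranking is Devonian, which lasted 60.3 Myr.

Devonian, 60.3 million years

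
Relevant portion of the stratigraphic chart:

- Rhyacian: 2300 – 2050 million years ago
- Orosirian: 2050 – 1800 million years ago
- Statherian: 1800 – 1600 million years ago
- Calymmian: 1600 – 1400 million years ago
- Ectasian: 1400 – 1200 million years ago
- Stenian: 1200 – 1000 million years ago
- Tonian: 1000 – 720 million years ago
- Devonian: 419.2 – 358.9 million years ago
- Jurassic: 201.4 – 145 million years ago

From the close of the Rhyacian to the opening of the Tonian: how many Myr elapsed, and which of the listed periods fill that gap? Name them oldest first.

End of Rhyacian = 2050 Ma; start of Tonian = 1000 Ma.
Gap = 2050 − 1000 = 1050 Myr.
Periods wholly inside 2050–1000 Ma: Orosirian (2050–1800), Statherian (1800–1600), Calymmian (1600–1400), Ectasian (1400–1200), Stenian (1200–1000).

1050 million years; Orosirian, Statherian, Calymmian, Ectasian, Stenian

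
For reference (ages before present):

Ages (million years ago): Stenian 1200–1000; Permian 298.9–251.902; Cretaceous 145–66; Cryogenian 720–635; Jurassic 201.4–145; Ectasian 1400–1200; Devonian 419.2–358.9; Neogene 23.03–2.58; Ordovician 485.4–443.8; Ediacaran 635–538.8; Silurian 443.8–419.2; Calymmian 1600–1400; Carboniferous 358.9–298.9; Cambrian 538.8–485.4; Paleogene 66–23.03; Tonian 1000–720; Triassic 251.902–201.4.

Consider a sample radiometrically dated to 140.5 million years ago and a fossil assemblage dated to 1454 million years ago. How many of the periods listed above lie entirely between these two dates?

The older date is 1454 Ma and the younger is 140.5 Ma.
Periods with start < 1454 and end > 140.5 Ma: Ectasian (1400–1200), Stenian (1200–1000), Tonian (1000–720), Cryogenian (720–635), Ediacaran (635–538.8), Cambrian (538.8–485.4), Ordovician (485.4–443.8), Silurian (443.8–419.2), Devonian (419.2–358.9), Carboniferous (358.9–298.9), Permian (298.9–251.902), Triassic (251.902–201.4), Jurassic (201.4–145).
That is 13 complete periods.

13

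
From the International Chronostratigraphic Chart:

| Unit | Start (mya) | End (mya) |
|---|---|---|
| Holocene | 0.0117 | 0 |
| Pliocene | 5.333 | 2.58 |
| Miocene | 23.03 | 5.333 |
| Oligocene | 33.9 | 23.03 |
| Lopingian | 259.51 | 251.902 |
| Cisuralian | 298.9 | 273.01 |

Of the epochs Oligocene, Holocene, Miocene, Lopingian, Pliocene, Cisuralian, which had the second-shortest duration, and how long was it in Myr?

Pliocene, 2.753 million years

Start − end for each: Oligocene 33.9 − 23.03 = 10.87; Holocene 0.0117 − 0 = 0.0117; Miocene 23.03 − 5.333 = 17.697; Lopingian 259.51 − 251.902 = 7.608; Pliocene 5.333 − 2.58 = 2.753; Cisuralian 298.9 − 273.01 = 25.89.
Ranking these from shortest: Holocene < Pliocene < Lopingian < Oligocene < Miocene < Cisuralian.
Position 2 in that ranking is Pliocene, which lasted 2.753 Myr.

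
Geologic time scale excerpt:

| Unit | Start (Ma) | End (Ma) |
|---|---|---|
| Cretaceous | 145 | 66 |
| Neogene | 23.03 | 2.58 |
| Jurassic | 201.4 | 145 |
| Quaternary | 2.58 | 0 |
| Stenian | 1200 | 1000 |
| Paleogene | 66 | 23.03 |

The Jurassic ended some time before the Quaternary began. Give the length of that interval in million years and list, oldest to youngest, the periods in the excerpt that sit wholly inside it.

142.42 million years; Cretaceous, Paleogene, Neogene

End of Jurassic = 145 Ma; start of Quaternary = 2.58 Ma.
Gap = 145 − 2.58 = 142.42 Myr.
Periods wholly inside 145–2.58 Ma: Cretaceous (145–66), Paleogene (66–23.03), Neogene (23.03–2.58).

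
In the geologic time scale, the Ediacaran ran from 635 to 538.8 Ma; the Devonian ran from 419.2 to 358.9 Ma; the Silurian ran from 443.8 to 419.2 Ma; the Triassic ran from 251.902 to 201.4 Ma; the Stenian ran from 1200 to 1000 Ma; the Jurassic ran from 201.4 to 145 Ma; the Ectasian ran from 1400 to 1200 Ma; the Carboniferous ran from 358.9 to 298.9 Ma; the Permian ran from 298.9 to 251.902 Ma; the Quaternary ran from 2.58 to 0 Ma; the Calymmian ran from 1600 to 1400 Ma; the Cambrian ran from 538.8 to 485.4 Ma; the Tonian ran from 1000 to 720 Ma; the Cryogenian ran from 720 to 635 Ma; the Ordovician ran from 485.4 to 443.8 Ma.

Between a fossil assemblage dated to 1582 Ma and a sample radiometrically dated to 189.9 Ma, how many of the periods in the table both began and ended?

The older date is 1582 Ma and the younger is 189.9 Ma.
Periods with start < 1582 and end > 189.9 Ma: Ectasian (1400–1200), Stenian (1200–1000), Tonian (1000–720), Cryogenian (720–635), Ediacaran (635–538.8), Cambrian (538.8–485.4), Ordovician (485.4–443.8), Silurian (443.8–419.2), Devonian (419.2–358.9), Carboniferous (358.9–298.9), Permian (298.9–251.902), Triassic (251.902–201.4).
That is 12 complete periods.

12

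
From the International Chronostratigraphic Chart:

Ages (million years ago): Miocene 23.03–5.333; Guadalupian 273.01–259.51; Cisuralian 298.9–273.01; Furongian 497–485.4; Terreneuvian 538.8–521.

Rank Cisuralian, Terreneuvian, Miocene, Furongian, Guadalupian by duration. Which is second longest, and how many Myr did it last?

Terreneuvian, 17.8 million years

Start − end for each: Cisuralian 298.9 − 273.01 = 25.89; Terreneuvian 538.8 − 521 = 17.8; Miocene 23.03 − 5.333 = 17.697; Furongian 497 − 485.4 = 11.6; Guadalupian 273.01 − 259.51 = 13.5.
Ranking these from longest: Cisuralian > Terreneuvian > Miocene > Guadalupian > Furongian.
Position 2 in that ranking is Terreneuvian, which lasted 17.8 Myr.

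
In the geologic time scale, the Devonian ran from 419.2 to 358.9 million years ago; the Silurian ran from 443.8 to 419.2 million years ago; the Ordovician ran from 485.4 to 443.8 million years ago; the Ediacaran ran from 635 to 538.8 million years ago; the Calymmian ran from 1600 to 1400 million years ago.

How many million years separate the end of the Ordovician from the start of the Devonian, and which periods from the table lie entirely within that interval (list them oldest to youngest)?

End of Ordovician = 443.8 Ma; start of Devonian = 419.2 Ma.
Gap = 443.8 − 419.2 = 24.6 Myr.
Periods wholly inside 443.8–419.2 Ma: Silurian (443.8–419.2).

24.6 million years; Silurian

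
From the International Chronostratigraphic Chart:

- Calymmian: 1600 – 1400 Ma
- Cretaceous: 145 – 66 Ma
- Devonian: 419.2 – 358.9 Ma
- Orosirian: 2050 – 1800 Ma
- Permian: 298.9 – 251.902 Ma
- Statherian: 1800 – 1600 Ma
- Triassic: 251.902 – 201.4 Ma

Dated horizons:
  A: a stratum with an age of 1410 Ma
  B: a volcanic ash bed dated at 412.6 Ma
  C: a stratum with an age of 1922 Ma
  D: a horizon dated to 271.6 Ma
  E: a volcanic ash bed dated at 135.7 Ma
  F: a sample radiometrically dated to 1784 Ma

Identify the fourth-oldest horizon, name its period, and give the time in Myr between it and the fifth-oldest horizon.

Larger Ma means older, so oldest first: C 1922 > F 1784 > A 1410 > B 412.6 > D 271.6 > E 135.7.
Counting 4 along gives B (412.6 Ma); the excerpt puts that inside the Devonian, 419.2–358.9 Ma.
Next in line is D (271.6 Ma), and 412.6 − 271.6 = 141 Myr.

B, in the Devonian; 141 million years to D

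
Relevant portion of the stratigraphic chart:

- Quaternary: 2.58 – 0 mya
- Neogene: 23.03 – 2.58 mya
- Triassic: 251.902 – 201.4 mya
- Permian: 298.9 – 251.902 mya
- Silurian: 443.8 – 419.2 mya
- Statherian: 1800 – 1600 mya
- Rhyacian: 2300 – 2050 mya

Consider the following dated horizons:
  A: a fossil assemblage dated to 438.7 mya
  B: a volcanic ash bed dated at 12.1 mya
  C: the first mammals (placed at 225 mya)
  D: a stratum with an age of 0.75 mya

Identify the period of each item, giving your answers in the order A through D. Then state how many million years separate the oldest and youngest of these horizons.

A — Silurian; B — Neogene; C — Triassic; D — Quaternary; span 437.95 million years

A: 438.7 Ma lies in 443.8–419.2 Ma, so Silurian.
B: 12.1 Ma lies in 23.03–2.58 Ma, so Neogene.
C: 225 Ma lies in 251.902–201.4 Ma, so Triassic.
D: 0.75 Ma lies in 2.58–0 Ma, so Quaternary.
Oldest = 438.7 Ma, youngest = 0.75 Ma → span 437.95 Myr.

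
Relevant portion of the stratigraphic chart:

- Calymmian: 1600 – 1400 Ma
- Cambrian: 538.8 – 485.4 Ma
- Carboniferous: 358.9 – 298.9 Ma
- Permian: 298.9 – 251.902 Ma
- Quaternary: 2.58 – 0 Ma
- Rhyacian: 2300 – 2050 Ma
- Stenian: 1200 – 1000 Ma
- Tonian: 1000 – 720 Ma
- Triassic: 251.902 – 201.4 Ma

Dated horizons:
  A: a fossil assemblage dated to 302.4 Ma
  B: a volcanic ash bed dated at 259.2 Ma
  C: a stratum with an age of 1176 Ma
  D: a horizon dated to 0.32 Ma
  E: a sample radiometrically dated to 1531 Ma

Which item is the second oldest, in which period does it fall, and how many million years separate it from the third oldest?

C, in the Stenian; 873.6 million years to A

Larger Ma means older, so oldest first: E 1531 > C 1176 > A 302.4 > B 259.2 > D 0.32.
Counting 2 along gives C (1176 Ma); the excerpt puts that inside the Stenian, 1200–1000 Ma.
Next in line is A (302.4 Ma), and 1176 − 302.4 = 873.6 Myr.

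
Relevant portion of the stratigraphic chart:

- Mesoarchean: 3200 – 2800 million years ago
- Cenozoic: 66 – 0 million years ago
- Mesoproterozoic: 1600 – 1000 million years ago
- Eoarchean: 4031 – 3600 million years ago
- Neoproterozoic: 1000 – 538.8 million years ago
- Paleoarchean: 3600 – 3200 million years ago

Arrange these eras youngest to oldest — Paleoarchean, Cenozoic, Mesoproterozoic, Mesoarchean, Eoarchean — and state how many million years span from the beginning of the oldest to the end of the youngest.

Start ages (Ma): Eoarchean 4031, Paleoarchean 3600, Mesoarchean 3200, Mesoproterozoic 1600, Cenozoic 66.
Ordered youngest to oldest: Cenozoic, Mesoproterozoic, Mesoarchean, Paleoarchean, Eoarchean.
Span = 4031 − 0 = 4031 Myr.

Cenozoic → Mesoproterozoic → Mesoarchean → Paleoarchean → Eoarchean; total span 4031 Myr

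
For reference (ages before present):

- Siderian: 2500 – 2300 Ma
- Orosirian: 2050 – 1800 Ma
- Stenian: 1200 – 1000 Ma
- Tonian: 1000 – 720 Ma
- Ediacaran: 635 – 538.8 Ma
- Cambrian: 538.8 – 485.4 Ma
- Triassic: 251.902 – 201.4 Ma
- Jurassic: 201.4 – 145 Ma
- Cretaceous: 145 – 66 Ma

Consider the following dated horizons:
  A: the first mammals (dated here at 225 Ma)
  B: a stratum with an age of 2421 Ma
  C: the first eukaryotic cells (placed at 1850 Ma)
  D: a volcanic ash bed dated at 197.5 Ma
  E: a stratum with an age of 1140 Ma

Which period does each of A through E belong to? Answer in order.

A: 225 Ma lies in 251.902–201.4 Ma, so Triassic.
B: 2421 Ma lies in 2500–2300 Ma, so Siderian.
C: 1850 Ma lies in 2050–1800 Ma, so Orosirian.
D: 197.5 Ma lies in 201.4–145 Ma, so Jurassic.
E: 1140 Ma lies in 1200–1000 Ma, so Stenian.

A — Triassic; B — Siderian; C — Orosirian; D — Jurassic; E — Stenian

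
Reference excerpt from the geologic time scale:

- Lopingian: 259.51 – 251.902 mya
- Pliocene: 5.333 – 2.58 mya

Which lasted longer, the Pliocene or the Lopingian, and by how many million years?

Lopingian, by 4.855 million years

Pliocene: 5.333 − 2.58 = 2.753 Myr.
Lopingian: 259.51 − 251.902 = 7.608 Myr.
Difference: 7.608 − 2.753 = 4.855 Myr, so the Lopingian was longer.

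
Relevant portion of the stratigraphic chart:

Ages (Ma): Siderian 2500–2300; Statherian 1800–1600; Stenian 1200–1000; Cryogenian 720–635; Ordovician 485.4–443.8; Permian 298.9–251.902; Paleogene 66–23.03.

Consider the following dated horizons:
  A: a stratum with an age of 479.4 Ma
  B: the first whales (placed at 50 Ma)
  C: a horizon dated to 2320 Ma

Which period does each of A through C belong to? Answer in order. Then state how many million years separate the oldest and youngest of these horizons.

A: 479.4 Ma lies in 485.4–443.8 Ma, so Ordovician.
B: 50 Ma lies in 66–23.03 Ma, so Paleogene.
C: 2320 Ma lies in 2500–2300 Ma, so Siderian.
Oldest = 2320 Ma, youngest = 50 Ma → span 2270 Myr.

A — Ordovician; B — Paleogene; C — Siderian; span 2270 million years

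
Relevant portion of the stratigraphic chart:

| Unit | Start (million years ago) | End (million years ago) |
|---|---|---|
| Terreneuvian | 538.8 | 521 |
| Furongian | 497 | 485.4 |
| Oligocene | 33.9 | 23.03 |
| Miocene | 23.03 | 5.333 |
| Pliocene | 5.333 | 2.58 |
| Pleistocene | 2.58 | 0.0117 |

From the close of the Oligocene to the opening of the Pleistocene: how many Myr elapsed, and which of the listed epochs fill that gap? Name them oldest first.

End of Oligocene = 23.03 Ma; start of Pleistocene = 2.58 Ma.
Gap = 23.03 − 2.58 = 20.45 Myr.
Epochs wholly inside 23.03–2.58 Ma: Miocene (23.03–5.333), Pliocene (5.333–2.58).

20.45 million years; Miocene, Pliocene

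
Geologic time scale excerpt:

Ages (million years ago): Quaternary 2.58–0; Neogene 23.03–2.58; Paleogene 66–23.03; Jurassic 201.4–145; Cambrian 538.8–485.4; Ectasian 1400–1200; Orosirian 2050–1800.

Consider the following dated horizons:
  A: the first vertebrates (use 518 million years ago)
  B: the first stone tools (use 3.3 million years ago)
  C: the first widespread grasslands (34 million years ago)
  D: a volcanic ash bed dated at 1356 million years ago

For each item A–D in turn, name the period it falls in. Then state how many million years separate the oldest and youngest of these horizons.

A — Cambrian; B — Neogene; C — Paleogene; D — Ectasian; span 1352.7 million years

Match each age against the start–end ranges in the excerpt: A = 518 Ma → Cambrian (538.8–485.4); B = 3.3 Ma → Neogene (23.03–2.58); C = 34 Ma → Paleogene (66–23.03); D = 1356 Ma → Ectasian (1400–1200).
The largest age is 1356 Ma and the smallest is 3.3 Ma; their difference is 1352.7 Myr.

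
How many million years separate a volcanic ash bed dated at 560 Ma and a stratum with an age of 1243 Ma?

683 million years

1243 − 560 = 683 million years.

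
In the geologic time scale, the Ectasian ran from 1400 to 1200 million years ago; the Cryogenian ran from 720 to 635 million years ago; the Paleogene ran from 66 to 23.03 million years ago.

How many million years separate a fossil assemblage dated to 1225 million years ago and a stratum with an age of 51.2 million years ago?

1173.8 million years

1225 − 51.2 = 1173.8 million years.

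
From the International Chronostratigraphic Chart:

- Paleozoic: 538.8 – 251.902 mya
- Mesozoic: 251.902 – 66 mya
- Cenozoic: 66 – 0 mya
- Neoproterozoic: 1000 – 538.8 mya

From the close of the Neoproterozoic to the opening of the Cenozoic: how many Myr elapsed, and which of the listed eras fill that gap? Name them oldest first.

The Neoproterozoic closes at 538.8 Ma and the Cenozoic opens at 66 Ma, so the interval is 538.8 − 66 = 472.8 Myr.
An era fits inside if it starts at or after 538.8 Ma and ends at or before 66 Ma; oldest first that gives Paleozoic, Mesozoic.

472.8 million years; Paleozoic, Mesozoic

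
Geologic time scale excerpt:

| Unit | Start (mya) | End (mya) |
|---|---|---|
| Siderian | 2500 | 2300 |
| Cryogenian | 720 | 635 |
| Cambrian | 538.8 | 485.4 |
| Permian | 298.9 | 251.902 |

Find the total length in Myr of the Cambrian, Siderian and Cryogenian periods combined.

338.4 million years

Each duration: Cambrian = 53.4; Siderian = 200; Cryogenian = 85.
Sum: 53.4 + 200 + 85 = 338.4 Myr.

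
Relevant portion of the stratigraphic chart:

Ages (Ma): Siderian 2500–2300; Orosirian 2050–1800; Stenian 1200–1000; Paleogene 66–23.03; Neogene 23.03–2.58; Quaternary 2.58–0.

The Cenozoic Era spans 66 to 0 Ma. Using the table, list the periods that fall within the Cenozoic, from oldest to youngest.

Periods with both bounds inside 66–0 Ma: Paleogene (66–23.03), Neogene (23.03–2.58), Quaternary (2.58–0).

Paleogene, Neogene, Quaternary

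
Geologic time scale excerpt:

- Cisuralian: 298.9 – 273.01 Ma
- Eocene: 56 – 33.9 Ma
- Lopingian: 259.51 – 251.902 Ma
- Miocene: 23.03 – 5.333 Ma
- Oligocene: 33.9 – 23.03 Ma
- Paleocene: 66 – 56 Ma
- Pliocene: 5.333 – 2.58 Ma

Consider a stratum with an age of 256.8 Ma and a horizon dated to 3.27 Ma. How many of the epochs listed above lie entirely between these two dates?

4

The older date is 256.8 Ma and the younger is 3.27 Ma.
Epochs with start < 256.8 and end > 3.27 Ma: Paleocene (66–56), Eocene (56–33.9), Oligocene (33.9–23.03), Miocene (23.03–5.333).
That is 4 complete epochs.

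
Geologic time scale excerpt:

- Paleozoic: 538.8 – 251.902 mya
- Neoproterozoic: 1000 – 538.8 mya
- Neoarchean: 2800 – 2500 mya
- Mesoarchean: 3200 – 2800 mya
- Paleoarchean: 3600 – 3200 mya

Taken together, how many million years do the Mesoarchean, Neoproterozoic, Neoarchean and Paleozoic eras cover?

1448.098 million years

Duration is start − end for each: (3200 − 2800) + (1000 − 538.8) + (2800 − 2500) + (538.8 − 251.902).
That is 400 + 461.2 + 300 + 286.898, which totals 1448.098 million years.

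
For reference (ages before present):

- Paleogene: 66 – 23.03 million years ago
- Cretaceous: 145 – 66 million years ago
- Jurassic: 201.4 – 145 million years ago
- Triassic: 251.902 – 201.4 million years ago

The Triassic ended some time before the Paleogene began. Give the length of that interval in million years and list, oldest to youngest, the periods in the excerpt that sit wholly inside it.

End of Triassic = 201.4 Ma; start of Paleogene = 66 Ma.
Gap = 201.4 − 66 = 135.4 Myr.
Periods wholly inside 201.4–66 Ma: Jurassic (201.4–145), Cretaceous (145–66).

135.4 million years; Jurassic, Cretaceous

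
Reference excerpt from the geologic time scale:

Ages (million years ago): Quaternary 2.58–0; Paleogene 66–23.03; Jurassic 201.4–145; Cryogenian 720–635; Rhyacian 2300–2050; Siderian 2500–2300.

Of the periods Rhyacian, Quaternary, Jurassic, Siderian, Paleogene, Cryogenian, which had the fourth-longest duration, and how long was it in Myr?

Durations: Rhyacian 250; Quaternary 2.58; Jurassic 56.4; Siderian 200; Paleogene 42.97; Cryogenian 85 Myr.
Sorted longest-first: Rhyacian (250), Siderian (200), Cryogenian (85), Jurassic (56.4), Paleogene (42.97), Quaternary (2.58).
The fourth longest is Jurassic at 56.4 Myr.

Jurassic, 56.4 million years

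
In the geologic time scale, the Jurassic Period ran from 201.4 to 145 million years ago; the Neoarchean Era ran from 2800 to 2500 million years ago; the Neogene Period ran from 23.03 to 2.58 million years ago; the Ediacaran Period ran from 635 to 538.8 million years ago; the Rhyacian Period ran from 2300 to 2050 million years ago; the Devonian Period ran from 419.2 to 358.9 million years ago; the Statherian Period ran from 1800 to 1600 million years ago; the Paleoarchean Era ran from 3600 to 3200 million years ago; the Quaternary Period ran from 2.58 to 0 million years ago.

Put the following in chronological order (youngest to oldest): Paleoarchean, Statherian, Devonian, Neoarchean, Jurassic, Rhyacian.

Jurassic, Devonian, Statherian, Rhyacian, Neoarchean, Paleoarchean

Read off each span (Ma): Paleoarchean 3600–3200; Statherian 1800–1600; Devonian 419.2–358.9; Neoarchean 2800–2500; Jurassic 201.4–145; Rhyacian 2300–2050.
Larger Ma is older, so oldest→youngest is Paleoarchean, Neoarchean, Rhyacian, Statherian, Devonian, Jurassic; reverse it for youngest→oldest.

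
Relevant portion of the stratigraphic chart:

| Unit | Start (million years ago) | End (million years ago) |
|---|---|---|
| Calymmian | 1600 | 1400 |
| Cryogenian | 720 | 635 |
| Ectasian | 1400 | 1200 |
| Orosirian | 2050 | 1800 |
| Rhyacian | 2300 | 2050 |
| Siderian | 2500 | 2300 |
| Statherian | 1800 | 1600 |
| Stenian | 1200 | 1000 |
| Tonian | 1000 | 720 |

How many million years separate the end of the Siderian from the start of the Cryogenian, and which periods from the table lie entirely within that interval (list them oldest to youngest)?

1580 million years; Rhyacian, Orosirian, Statherian, Calymmian, Ectasian, Stenian, Tonian

The Siderian closes at 2300 Ma and the Cryogenian opens at 720 Ma, so the interval is 2300 − 720 = 1580 Myr.
A period fits inside if it starts at or after 2300 Ma and ends at or before 720 Ma; oldest first that gives Rhyacian, Orosirian, Statherian, Calymmian, Ectasian, Stenian, Tonian.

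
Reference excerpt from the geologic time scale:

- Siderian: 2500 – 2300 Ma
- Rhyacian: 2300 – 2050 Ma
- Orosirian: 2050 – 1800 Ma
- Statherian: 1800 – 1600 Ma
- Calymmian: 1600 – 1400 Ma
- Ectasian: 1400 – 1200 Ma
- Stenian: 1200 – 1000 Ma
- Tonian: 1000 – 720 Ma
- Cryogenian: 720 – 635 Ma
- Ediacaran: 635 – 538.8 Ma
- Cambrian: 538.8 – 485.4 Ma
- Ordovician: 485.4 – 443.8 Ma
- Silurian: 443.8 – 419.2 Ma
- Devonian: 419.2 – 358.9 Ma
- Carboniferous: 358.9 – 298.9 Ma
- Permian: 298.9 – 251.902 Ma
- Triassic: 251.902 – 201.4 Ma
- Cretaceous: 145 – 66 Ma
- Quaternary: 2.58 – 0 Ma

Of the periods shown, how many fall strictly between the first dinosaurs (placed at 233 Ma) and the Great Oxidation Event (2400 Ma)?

15

The older date is 2400 Ma and the younger is 233 Ma.
Periods with start < 2400 and end > 233 Ma: Rhyacian (2300–2050), Orosirian (2050–1800), Statherian (1800–1600), Calymmian (1600–1400), Ectasian (1400–1200), Stenian (1200–1000), Tonian (1000–720), Cryogenian (720–635), Ediacaran (635–538.8), Cambrian (538.8–485.4), Ordovician (485.4–443.8), Silurian (443.8–419.2), Devonian (419.2–358.9), Carboniferous (358.9–298.9), Permian (298.9–251.902).
That is 15 complete periods.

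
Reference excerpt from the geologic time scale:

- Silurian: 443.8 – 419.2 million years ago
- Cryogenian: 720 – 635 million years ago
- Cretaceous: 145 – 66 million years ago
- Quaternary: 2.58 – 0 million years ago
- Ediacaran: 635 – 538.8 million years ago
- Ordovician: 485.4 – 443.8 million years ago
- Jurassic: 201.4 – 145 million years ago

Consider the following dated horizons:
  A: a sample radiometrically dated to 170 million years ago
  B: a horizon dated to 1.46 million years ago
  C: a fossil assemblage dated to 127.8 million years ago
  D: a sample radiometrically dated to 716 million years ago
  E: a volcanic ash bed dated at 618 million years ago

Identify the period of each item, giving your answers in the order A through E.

A — Jurassic; B — Quaternary; C — Cretaceous; D — Cryogenian; E — Ediacaran

Match each age against the start–end ranges in the excerpt: A = 170 Ma → Jurassic (201.4–145); B = 1.46 Ma → Quaternary (2.58–0); C = 127.8 Ma → Cretaceous (145–66); D = 716 Ma → Cryogenian (720–635); E = 618 Ma → Ediacaran (635–538.8).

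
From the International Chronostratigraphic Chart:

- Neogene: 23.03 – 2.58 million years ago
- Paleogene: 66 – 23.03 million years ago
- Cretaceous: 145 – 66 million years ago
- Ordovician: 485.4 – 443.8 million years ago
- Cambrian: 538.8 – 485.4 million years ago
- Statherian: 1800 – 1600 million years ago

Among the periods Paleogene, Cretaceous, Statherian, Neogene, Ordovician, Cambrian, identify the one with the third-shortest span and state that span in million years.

Paleogene, 42.97 million years

Start − end for each: Paleogene 66 − 23.03 = 42.97; Cretaceous 145 − 66 = 79; Statherian 1800 − 1600 = 200; Neogene 23.03 − 2.58 = 20.45; Ordovician 485.4 − 443.8 = 41.6; Cambrian 538.8 − 485.4 = 53.4.
Ranking these from shortest: Neogene < Ordovician < Paleogene < Cambrian < Cretaceous < Statherian.
Position 3 in that ranking is Paleogene, which lasted 42.97 Myr.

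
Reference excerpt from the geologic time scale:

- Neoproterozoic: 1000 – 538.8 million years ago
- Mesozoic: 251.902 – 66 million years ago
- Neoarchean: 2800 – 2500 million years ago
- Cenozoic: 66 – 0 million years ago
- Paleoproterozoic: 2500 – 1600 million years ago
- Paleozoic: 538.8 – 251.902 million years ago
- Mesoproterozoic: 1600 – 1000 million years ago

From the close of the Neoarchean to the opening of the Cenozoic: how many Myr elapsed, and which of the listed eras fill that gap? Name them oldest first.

2434 million years; Paleoproterozoic, Mesoproterozoic, Neoproterozoic, Paleozoic, Mesozoic

End of Neoarchean = 2500 Ma; start of Cenozoic = 66 Ma.
Gap = 2500 − 66 = 2434 Myr.
Eras wholly inside 2500–66 Ma: Paleoproterozoic (2500–1600), Mesoproterozoic (1600–1000), Neoproterozoic (1000–538.8), Paleozoic (538.8–251.902), Mesozoic (251.902–66).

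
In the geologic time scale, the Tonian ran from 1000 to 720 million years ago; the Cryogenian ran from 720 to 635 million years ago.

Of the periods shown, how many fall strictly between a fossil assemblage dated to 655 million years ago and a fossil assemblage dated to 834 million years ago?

0

Checking each listed span, none has both start < 834 Ma and end > 655 Ma — every period straddles one of the two dates or lies outside them — so the count is 0.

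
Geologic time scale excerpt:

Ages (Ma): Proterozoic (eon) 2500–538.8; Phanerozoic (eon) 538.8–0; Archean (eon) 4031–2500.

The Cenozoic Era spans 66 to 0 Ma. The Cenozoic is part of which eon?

The Cenozoic (66–0 Ma) lies entirely within 538.8–0 Ma, the Phanerozoic Eon.

Phanerozoic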